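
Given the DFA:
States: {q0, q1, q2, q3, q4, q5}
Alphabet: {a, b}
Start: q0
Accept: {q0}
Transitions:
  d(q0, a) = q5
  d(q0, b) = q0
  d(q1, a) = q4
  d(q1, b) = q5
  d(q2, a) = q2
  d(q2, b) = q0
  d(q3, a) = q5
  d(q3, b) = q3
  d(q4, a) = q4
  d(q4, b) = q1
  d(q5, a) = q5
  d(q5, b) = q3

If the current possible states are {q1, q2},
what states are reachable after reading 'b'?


Apply transition on 'b' from each current state:
  d(q1, b) = q5
  d(q2, b) = q0

{q0, q5}


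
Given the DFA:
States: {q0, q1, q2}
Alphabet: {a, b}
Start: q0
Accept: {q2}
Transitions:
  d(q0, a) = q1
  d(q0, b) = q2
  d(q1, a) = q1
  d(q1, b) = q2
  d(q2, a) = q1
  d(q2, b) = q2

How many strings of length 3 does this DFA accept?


Enumerating all length-3 strings:
  "aaa" -> q1 [reject]
  "aab" -> q2 [accept]
  "aba" -> q1 [reject]
  "abb" -> q2 [accept]
  "baa" -> q1 [reject]
  "bab" -> q2 [accept]
  "bba" -> q1 [reject]
  "bbb" -> q2 [accept]

4 out of 8


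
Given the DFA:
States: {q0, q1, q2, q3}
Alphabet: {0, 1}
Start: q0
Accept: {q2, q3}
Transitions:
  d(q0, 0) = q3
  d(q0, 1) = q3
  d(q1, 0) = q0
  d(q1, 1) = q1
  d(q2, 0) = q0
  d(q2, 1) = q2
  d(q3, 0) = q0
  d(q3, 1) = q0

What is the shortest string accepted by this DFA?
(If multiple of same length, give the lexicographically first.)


BFS by string length (lex-first path to each state shown):
  len 0: q0<-""
  len 1: q3<-"0"
Found accept state at length 1.

"0"


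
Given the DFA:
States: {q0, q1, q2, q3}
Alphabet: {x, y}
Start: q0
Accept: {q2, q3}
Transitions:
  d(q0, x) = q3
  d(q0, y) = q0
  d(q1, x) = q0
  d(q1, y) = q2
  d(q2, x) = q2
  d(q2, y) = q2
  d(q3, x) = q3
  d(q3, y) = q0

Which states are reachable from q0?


BFS from q0:
  layer 0: {q0}
  layer 1: {q3}

{q0, q3}


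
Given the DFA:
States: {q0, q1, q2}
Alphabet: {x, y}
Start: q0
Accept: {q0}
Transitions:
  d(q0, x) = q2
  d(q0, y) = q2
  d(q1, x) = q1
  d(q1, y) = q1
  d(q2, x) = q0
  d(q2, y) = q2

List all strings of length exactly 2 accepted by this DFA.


All strings of length 2: 4 total
Accepted: 2

"xx", "yx"


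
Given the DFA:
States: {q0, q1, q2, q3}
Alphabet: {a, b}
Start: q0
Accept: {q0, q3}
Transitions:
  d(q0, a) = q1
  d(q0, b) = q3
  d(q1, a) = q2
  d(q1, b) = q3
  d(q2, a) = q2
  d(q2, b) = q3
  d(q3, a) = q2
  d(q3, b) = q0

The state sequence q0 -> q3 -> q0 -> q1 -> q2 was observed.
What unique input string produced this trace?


Trace back each transition to find the symbol:
  q0 --[b]--> q3
  q3 --[b]--> q0
  q0 --[a]--> q1
  q1 --[a]--> q2

"bbaa"


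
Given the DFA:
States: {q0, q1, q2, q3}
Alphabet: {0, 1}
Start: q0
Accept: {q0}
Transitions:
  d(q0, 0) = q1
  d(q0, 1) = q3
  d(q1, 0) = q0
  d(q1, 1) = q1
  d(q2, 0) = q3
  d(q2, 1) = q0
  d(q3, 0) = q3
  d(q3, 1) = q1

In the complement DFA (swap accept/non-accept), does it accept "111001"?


Trace: q0 -> q3 -> q1 -> q1 -> q0 -> q1 -> q1
Final: q1
Original accept: {q0}
Complement: q1 is not in original accept

Yes, complement accepts (original rejects)


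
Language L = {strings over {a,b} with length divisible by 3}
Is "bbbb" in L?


length = 4; 4 mod 3 = 1

No, "bbbb" is not in L


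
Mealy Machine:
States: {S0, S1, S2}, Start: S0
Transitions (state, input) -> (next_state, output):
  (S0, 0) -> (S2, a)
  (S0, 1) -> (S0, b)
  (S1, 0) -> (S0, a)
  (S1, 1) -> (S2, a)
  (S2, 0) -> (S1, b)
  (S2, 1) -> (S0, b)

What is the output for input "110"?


Step-by-step:
  (S0, 1) -> (S0, b)
  (S0, 1) -> (S0, b)
  (S0, 0) -> (S2, a)

"bba"


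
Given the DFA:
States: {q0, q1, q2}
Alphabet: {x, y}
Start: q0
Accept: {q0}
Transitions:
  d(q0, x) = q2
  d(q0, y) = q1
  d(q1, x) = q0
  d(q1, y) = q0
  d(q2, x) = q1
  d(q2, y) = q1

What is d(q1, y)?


Looking up transition d(q1, y)

q0


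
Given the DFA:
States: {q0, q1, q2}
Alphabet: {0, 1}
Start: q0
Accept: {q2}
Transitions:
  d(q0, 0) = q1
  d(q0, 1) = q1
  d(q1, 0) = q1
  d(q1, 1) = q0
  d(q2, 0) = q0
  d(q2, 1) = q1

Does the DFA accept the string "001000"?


Trace: q0 -> q1 -> q1 -> q0 -> q1 -> q1 -> q1
Final state: q1
Accept states: {q2}

No, rejected (final state q1 is not an accept state)


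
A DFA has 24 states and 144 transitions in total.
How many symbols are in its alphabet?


Each state has exactly one transition per symbol.
|alphabet| = transitions / states = 144 / 24 = 6

6


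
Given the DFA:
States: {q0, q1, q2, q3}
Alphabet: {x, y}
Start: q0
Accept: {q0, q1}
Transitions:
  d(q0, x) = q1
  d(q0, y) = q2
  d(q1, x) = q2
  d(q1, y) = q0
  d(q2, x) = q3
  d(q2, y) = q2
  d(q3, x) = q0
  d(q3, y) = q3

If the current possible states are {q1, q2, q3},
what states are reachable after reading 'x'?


Apply transition on 'x' from each current state:
  d(q1, x) = q2
  d(q2, x) = q3
  d(q3, x) = q0

{q0, q2, q3}


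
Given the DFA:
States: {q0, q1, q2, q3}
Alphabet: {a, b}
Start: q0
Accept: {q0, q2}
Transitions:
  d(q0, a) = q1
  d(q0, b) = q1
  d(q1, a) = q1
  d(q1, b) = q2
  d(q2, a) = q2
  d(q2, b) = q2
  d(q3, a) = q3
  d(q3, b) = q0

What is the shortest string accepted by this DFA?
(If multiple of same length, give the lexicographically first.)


BFS by string length (lex-first path to each state shown):
  len 0: q0<-""
Found accept state at length 0.

"" (empty string)


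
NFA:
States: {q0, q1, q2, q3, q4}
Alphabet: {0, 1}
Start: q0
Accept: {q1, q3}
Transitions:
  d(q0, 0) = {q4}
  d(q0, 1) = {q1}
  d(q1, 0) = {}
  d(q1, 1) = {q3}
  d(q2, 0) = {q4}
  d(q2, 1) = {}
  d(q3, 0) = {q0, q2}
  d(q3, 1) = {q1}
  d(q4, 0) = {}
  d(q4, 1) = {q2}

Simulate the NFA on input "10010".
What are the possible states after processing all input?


Start: {q0}
  --1--> {q1}
  --0--> {}
  --0--> {}
  --1--> {}
  --0--> {}

{} (empty set, no valid transitions)


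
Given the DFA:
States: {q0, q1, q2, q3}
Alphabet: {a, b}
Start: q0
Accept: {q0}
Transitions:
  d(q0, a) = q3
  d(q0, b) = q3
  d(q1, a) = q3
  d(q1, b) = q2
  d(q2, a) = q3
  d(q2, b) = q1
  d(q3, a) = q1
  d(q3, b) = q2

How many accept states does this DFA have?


Accept states listed: {q0}
Counting: q0(1)

1


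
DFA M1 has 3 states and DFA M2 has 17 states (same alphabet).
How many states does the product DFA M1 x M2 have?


Product construction pairs every M1 state with every M2 state.
3 * 17 = 51

51


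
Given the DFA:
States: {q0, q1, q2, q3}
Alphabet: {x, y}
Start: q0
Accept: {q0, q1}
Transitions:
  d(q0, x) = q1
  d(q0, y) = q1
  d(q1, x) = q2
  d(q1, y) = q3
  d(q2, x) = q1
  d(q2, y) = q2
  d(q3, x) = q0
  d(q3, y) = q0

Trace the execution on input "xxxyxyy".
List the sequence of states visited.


Input: xxxyxyy
d(q0, x) = q1
d(q1, x) = q2
d(q2, x) = q1
d(q1, y) = q3
d(q3, x) = q0
d(q0, y) = q1
d(q1, y) = q3


q0 -> q1 -> q2 -> q1 -> q3 -> q0 -> q1 -> q3


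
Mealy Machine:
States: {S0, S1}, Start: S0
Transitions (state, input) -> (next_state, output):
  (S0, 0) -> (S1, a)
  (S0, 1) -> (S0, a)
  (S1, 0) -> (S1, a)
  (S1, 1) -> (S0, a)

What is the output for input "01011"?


Step-by-step:
  (S0, 0) -> (S1, a)
  (S1, 1) -> (S0, a)
  (S0, 0) -> (S1, a)
  (S1, 1) -> (S0, a)
  (S0, 1) -> (S0, a)

"aaaaa"


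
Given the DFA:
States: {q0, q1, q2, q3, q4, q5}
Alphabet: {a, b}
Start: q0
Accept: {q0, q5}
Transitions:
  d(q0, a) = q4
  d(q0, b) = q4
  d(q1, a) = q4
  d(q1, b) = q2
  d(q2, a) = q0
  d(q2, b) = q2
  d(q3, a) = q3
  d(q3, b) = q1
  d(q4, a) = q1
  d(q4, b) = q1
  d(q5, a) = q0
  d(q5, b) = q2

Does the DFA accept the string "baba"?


Trace: q0 -> q4 -> q1 -> q2 -> q0
Final state: q0
Accept states: {q0, q5}

Yes, accepted (final state q0 is an accept state)


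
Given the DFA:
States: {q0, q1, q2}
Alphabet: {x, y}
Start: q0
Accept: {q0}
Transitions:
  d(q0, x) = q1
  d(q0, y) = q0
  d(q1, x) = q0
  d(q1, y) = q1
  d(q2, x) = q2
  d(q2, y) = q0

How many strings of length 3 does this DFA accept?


Enumerating all length-3 strings:
  "xxx" -> q1 [reject]
  "xxy" -> q0 [accept]
  "xyx" -> q0 [accept]
  "xyy" -> q1 [reject]
  "yxx" -> q0 [accept]
  "yxy" -> q1 [reject]
  "yyx" -> q1 [reject]
  "yyy" -> q0 [accept]

4 out of 8


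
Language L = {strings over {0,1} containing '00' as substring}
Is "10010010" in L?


'00' occurs at index 1

Yes, "10010010" is in L


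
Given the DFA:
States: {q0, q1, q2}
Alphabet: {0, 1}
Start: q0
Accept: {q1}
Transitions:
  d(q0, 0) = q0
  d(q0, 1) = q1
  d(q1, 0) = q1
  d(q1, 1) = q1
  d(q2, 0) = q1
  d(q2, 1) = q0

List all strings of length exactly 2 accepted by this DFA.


All strings of length 2: 4 total
Accepted: 3

"01", "10", "11"


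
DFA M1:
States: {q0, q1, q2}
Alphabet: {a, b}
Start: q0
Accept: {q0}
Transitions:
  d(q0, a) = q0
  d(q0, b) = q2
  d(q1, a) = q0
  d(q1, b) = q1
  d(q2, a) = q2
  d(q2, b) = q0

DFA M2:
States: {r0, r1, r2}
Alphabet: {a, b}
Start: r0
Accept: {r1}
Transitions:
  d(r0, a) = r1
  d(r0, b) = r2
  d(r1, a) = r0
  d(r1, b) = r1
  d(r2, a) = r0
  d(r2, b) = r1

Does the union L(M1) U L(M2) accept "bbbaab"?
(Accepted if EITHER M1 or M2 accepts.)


M1: final=q0 accepted=True
M2: final=r1 accepted=True

Yes, union accepts


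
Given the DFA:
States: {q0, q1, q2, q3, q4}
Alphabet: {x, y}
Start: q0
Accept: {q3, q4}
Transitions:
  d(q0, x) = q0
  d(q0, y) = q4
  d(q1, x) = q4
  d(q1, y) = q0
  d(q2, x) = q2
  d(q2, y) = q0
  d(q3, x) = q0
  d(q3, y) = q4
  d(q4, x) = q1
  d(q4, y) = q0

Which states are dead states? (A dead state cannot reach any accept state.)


Forward reachability from each state:
  q0 -> reaches accept state q4 (live)
  q1 -> reaches accept state q4 (live)
  q2 -> reaches accept state q4 (live)
  q3 -> reaches accept state q3 (live)
  q4 -> reaches accept state q4 (live)

None (all states can reach an accept state)


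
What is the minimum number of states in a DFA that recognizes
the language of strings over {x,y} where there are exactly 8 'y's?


States: count = 0, 1, ..., 8 (that's 9 states), plus a dead state for count > 8.
Total: 9 + 1 = 10. Accept = count-8 state.

10


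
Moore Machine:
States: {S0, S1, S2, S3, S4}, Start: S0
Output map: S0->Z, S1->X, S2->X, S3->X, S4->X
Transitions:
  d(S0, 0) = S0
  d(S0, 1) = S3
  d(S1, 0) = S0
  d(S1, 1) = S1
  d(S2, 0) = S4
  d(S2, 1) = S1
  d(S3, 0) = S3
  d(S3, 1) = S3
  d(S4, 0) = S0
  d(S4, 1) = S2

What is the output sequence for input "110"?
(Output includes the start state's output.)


Start: S0 (output Z)
  --1--> S3 (output X)
  --1--> S3 (output X)
  --0--> S3 (output X)

"ZXXX"


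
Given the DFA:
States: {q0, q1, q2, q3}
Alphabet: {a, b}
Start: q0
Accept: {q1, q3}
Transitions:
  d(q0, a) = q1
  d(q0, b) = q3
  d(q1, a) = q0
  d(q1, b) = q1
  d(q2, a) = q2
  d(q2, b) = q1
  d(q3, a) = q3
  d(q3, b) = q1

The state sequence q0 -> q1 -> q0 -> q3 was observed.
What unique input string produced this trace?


Trace back each transition to find the symbol:
  q0 --[a]--> q1
  q1 --[a]--> q0
  q0 --[b]--> q3

"aab"


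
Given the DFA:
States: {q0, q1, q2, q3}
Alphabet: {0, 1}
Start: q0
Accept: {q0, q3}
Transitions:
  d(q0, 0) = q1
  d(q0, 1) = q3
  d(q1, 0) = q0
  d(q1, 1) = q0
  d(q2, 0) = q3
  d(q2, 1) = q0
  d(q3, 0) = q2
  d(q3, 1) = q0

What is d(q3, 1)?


Looking up transition d(q3, 1)

q0


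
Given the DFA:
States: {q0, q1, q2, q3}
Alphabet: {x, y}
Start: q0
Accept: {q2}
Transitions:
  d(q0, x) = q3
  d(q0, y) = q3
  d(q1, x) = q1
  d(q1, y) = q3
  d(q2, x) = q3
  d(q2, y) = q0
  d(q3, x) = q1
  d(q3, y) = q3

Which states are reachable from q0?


BFS from q0:
  layer 0: {q0}
  layer 1: {q3}
  layer 2: {q1}

{q0, q1, q3}


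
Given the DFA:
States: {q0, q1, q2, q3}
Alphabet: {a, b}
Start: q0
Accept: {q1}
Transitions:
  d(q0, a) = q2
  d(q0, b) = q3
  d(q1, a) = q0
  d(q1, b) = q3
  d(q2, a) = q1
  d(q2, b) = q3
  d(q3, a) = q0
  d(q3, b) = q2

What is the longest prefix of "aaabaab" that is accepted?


Run the DFA, marking each prefix where the state is accepting:
  "" -> q0 [reject]
  "a" -> q2 [reject]
  "aa" -> q1 [accept]
  "aaa" -> q0 [reject]
  "aaab" -> q3 [reject]
  "aaaba" -> q0 [reject]
  "aaabaa" -> q2 [reject]
  "aaabaab" -> q3 [reject]

"aa"


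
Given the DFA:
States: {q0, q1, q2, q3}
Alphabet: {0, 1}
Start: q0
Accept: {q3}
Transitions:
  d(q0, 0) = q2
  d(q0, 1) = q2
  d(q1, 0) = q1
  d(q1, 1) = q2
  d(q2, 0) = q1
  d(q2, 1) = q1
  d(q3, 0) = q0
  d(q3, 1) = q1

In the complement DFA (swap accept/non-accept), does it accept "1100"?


Trace: q0 -> q2 -> q1 -> q1 -> q1
Final: q1
Original accept: {q3}
Complement: q1 is not in original accept

Yes, complement accepts (original rejects)


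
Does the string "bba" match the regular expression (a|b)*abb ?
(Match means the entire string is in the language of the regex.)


|string| = 3; first = 'b'; last = 'a'

No, "bba" does not match (a|b)*abb


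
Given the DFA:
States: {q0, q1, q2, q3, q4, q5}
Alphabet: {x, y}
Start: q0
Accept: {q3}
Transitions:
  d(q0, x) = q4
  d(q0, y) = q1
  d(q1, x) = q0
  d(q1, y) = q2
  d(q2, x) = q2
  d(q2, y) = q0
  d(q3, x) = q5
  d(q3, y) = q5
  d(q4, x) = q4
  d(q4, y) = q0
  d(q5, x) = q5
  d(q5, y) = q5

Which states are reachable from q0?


BFS from q0:
  layer 0: {q0}
  layer 1: {q1, q4}
  layer 2: {q2}

{q0, q1, q2, q4}


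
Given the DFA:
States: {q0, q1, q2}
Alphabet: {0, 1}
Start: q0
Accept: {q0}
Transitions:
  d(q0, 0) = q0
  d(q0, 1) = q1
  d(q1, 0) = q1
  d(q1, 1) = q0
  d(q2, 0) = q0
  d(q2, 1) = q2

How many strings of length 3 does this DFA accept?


Enumerating all length-3 strings:
  "000" -> q0 [accept]
  "001" -> q1 [reject]
  "010" -> q1 [reject]
  "011" -> q0 [accept]
  "100" -> q1 [reject]
  "101" -> q0 [accept]
  "110" -> q0 [accept]
  "111" -> q1 [reject]

4 out of 8


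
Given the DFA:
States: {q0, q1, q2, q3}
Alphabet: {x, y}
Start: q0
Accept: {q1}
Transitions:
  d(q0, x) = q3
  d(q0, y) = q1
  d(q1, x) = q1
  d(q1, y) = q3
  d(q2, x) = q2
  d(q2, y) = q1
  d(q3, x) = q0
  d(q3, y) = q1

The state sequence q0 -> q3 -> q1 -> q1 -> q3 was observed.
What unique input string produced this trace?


Trace back each transition to find the symbol:
  q0 --[x]--> q3
  q3 --[y]--> q1
  q1 --[x]--> q1
  q1 --[y]--> q3

"xyxy"


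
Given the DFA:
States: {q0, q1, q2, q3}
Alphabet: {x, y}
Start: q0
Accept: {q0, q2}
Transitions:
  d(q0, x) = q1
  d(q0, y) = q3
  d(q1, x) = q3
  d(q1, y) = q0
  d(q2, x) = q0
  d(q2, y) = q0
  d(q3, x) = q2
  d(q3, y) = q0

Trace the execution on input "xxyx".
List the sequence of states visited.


Input: xxyx
d(q0, x) = q1
d(q1, x) = q3
d(q3, y) = q0
d(q0, x) = q1


q0 -> q1 -> q3 -> q0 -> q1


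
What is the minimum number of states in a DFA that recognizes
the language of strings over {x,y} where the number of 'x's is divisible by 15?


States track (count of 'x') mod 15.
Need 15 states: one per remainder 0..14; accept = remainder 0.

15


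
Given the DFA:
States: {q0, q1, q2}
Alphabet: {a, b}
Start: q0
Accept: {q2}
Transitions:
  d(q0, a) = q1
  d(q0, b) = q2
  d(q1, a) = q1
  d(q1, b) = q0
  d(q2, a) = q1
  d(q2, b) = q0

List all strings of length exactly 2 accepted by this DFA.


All strings of length 2: 4 total
Accepted: 0

None


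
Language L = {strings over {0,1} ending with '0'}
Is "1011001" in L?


last symbol = '1'

No, "1011001" is not in L


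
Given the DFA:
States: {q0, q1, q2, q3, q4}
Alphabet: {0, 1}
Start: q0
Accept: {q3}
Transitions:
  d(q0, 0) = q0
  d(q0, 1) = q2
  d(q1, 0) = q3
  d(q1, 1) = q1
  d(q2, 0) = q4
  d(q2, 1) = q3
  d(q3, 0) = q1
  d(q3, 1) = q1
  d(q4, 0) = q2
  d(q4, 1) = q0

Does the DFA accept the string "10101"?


Trace: q0 -> q2 -> q4 -> q0 -> q0 -> q2
Final state: q2
Accept states: {q3}

No, rejected (final state q2 is not an accept state)


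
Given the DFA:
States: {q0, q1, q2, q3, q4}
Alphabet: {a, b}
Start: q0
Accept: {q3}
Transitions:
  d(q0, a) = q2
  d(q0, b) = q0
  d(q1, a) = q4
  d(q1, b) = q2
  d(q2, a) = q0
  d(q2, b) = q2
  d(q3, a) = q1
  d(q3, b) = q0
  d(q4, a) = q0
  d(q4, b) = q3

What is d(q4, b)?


Looking up transition d(q4, b)

q3


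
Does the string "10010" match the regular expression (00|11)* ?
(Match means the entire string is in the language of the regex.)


|string| = 5; first = '1'; last = '0'

No, "10010" does not match (00|11)*


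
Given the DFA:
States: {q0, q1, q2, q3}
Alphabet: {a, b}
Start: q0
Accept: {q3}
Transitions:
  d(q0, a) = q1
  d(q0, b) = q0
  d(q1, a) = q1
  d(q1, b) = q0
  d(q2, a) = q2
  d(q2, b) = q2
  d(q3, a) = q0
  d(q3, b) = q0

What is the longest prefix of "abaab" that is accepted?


Run the DFA, marking each prefix where the state is accepting:
  "" -> q0 [reject]
  "a" -> q1 [reject]
  "ab" -> q0 [reject]
  "aba" -> q1 [reject]
  "abaa" -> q1 [reject]
  "abaab" -> q0 [reject]

No prefix is accepted


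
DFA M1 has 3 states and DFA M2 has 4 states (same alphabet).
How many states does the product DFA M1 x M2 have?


Product construction pairs every M1 state with every M2 state.
3 * 4 = 12

12


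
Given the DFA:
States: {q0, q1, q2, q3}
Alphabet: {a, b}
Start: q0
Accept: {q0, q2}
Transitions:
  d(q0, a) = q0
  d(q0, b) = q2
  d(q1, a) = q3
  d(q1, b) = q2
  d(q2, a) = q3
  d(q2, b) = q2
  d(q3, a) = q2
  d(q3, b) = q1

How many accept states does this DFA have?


Accept states listed: {q0, q2}
Counting: q0(1) q2(2)

2


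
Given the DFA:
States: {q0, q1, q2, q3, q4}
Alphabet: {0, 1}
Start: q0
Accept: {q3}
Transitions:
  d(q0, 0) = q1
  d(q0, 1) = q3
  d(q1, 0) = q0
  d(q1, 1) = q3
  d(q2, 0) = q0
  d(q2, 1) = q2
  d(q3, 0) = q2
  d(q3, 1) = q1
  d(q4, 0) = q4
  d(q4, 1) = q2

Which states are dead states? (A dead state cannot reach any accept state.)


Forward reachability from each state:
  q0 -> reaches accept state q3 (live)
  q1 -> reaches accept state q3 (live)
  q2 -> reaches accept state q3 (live)
  q3 -> reaches accept state q3 (live)
  q4 -> reaches accept state q3 (live)

None (all states can reach an accept state)


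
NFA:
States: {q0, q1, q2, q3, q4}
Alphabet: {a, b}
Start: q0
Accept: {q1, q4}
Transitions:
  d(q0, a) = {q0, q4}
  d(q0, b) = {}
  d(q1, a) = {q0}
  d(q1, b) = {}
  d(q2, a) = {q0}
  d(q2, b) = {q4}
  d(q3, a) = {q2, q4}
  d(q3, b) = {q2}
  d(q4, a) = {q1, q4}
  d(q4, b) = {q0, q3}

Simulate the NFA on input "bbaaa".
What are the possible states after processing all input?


Start: {q0}
  --b--> {}
  --b--> {}
  --a--> {}
  --a--> {}
  --a--> {}

{} (empty set, no valid transitions)


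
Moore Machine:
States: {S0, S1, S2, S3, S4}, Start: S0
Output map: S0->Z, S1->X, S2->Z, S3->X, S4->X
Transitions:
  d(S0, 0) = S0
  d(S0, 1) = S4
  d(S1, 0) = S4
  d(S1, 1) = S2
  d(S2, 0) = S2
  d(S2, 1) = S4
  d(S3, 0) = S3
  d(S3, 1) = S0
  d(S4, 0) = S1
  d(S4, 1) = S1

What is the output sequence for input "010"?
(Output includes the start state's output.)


Start: S0 (output Z)
  --0--> S0 (output Z)
  --1--> S4 (output X)
  --0--> S1 (output X)

"ZZXX"


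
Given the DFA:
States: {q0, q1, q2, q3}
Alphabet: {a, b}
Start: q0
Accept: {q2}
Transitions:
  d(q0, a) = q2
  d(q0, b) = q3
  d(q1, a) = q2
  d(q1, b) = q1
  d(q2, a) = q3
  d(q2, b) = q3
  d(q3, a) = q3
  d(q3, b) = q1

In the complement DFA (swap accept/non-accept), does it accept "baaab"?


Trace: q0 -> q3 -> q3 -> q3 -> q3 -> q1
Final: q1
Original accept: {q2}
Complement: q1 is not in original accept

Yes, complement accepts (original rejects)


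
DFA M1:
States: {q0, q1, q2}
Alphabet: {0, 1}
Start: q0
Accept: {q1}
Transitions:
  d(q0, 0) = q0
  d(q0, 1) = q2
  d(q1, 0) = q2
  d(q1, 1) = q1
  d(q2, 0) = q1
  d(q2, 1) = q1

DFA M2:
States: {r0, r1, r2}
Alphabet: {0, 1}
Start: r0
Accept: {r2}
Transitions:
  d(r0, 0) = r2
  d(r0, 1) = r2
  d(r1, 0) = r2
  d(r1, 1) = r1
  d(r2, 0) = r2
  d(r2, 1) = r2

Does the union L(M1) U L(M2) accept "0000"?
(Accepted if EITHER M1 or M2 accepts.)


M1: final=q0 accepted=False
M2: final=r2 accepted=True

Yes, union accepts


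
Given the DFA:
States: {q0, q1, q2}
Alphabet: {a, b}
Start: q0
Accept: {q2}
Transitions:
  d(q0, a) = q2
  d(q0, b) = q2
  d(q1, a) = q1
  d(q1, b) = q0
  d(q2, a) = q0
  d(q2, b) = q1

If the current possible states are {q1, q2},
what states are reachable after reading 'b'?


Apply transition on 'b' from each current state:
  d(q1, b) = q0
  d(q2, b) = q1

{q0, q1}


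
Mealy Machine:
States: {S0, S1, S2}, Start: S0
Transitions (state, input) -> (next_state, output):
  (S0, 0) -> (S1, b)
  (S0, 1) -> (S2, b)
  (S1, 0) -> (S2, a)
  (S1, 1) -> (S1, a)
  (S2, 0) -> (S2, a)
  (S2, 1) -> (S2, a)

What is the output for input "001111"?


Step-by-step:
  (S0, 0) -> (S1, b)
  (S1, 0) -> (S2, a)
  (S2, 1) -> (S2, a)
  (S2, 1) -> (S2, a)
  (S2, 1) -> (S2, a)
  (S2, 1) -> (S2, a)

"baaaaa"


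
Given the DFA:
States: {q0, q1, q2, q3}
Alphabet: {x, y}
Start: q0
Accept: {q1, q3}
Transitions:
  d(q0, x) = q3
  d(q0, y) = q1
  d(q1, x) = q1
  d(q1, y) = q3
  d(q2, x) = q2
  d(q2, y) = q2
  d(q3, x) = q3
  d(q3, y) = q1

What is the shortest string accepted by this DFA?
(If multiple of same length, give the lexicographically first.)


BFS by string length (lex-first path to each state shown):
  len 0: q0<-""
  len 1: q1<-"y", q3<-"x"
Found accept state at length 1.

"x"


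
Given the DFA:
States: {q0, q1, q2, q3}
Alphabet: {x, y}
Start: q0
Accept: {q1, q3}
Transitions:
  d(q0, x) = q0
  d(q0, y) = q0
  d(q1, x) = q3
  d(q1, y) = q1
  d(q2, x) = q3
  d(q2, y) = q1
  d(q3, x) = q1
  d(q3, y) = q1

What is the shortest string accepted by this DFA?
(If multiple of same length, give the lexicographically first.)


BFS by string length (lex-first path to each state shown):
  len 0: q0<-""
  len 1: q0<-"x"
  len 2: q0<-"xx"
  len 3: q0<-"xxx"
  len 4: q0<-"xxxx"
  len 5: q0<-"xxxxx"
  len 6: q0<-"xxxxxx"
  len 7: q0<-"xxxxxxx"
  len 8: q0<-"xxxxxxxx"

No string accepted (empty language)


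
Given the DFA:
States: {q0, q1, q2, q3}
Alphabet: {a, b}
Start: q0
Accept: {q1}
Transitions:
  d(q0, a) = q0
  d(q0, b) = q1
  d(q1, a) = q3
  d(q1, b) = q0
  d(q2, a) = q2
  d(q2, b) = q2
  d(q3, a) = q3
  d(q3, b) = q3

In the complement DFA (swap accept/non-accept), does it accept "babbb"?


Trace: q0 -> q1 -> q3 -> q3 -> q3 -> q3
Final: q3
Original accept: {q1}
Complement: q3 is not in original accept

Yes, complement accepts (original rejects)


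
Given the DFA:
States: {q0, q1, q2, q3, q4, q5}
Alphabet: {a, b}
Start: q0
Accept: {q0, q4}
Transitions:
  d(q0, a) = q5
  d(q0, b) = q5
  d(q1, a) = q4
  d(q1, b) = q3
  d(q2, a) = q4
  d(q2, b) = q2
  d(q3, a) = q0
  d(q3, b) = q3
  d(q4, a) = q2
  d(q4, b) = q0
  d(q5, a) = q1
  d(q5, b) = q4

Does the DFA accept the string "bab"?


Trace: q0 -> q5 -> q1 -> q3
Final state: q3
Accept states: {q0, q4}

No, rejected (final state q3 is not an accept state)


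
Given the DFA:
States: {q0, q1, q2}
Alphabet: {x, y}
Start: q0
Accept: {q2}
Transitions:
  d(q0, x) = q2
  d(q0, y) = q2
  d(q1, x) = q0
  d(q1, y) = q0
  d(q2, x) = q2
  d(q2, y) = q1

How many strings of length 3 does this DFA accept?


Enumerating all length-3 strings:
  "xxx" -> q2 [accept]
  "xxy" -> q1 [reject]
  "xyx" -> q0 [reject]
  "xyy" -> q0 [reject]
  "yxx" -> q2 [accept]
  "yxy" -> q1 [reject]
  "yyx" -> q0 [reject]
  "yyy" -> q0 [reject]

2 out of 8


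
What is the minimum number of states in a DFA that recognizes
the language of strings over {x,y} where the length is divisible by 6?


States track (length) mod 6.
Need 6 states: one per remainder 0..5; accept = remainder 0.

6


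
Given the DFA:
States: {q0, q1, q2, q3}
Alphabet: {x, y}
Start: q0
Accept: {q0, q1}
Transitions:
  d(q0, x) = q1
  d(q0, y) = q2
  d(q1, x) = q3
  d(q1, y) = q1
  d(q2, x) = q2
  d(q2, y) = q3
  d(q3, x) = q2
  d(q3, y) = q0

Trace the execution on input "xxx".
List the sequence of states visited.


Input: xxx
d(q0, x) = q1
d(q1, x) = q3
d(q3, x) = q2


q0 -> q1 -> q3 -> q2


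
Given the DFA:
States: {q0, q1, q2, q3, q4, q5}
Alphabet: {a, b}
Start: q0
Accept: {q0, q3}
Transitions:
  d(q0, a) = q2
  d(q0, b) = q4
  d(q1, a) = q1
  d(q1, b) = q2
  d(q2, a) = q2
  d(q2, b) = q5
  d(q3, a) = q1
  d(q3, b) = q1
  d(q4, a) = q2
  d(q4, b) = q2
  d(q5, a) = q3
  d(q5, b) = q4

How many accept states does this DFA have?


Accept states listed: {q0, q3}
Counting: q0(1) q3(2)

2


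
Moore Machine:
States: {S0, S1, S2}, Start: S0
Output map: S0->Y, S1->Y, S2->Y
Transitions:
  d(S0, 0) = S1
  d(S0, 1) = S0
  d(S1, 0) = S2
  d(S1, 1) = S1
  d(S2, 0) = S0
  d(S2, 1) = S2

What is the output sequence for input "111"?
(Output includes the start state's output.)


Start: S0 (output Y)
  --1--> S0 (output Y)
  --1--> S0 (output Y)
  --1--> S0 (output Y)

"YYYY"


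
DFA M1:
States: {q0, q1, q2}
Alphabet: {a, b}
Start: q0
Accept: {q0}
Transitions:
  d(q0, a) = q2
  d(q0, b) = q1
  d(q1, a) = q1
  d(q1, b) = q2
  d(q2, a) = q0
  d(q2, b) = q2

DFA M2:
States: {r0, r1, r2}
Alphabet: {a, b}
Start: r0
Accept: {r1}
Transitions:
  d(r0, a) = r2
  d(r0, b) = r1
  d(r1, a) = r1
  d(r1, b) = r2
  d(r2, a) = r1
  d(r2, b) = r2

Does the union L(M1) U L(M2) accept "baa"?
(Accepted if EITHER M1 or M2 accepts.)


M1: final=q1 accepted=False
M2: final=r1 accepted=True

Yes, union accepts


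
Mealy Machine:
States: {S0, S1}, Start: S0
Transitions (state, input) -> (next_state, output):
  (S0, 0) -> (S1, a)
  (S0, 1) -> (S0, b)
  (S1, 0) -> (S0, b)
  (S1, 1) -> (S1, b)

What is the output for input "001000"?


Step-by-step:
  (S0, 0) -> (S1, a)
  (S1, 0) -> (S0, b)
  (S0, 1) -> (S0, b)
  (S0, 0) -> (S1, a)
  (S1, 0) -> (S0, b)
  (S0, 0) -> (S1, a)

"abbaba"


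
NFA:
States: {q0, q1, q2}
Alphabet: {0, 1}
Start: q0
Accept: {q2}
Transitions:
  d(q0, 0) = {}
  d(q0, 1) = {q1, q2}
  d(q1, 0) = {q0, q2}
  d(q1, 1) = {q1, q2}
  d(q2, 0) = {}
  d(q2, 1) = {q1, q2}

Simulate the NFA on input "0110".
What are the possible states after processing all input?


Start: {q0}
  --0--> {}
  --1--> {}
  --1--> {}
  --0--> {}

{} (empty set, no valid transitions)


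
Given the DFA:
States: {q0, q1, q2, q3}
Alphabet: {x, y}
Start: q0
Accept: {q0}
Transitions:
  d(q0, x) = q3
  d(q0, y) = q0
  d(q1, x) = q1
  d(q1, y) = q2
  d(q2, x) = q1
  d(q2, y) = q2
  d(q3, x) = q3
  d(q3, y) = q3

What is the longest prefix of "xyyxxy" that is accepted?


Run the DFA, marking each prefix where the state is accepting:
  "" -> q0 [accept]
  "x" -> q3 [reject]
  "xy" -> q3 [reject]
  "xyy" -> q3 [reject]
  "xyyx" -> q3 [reject]
  "xyyxx" -> q3 [reject]
  "xyyxxy" -> q3 [reject]

""


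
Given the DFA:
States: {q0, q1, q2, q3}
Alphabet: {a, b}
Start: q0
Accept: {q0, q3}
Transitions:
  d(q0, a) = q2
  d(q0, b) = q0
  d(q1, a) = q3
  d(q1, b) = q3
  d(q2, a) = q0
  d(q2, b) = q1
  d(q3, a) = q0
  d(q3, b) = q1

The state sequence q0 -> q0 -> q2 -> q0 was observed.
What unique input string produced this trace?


Trace back each transition to find the symbol:
  q0 --[b]--> q0
  q0 --[a]--> q2
  q2 --[a]--> q0

"baa"


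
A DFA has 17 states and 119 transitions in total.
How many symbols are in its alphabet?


Each state has exactly one transition per symbol.
|alphabet| = transitions / states = 119 / 17 = 7

7


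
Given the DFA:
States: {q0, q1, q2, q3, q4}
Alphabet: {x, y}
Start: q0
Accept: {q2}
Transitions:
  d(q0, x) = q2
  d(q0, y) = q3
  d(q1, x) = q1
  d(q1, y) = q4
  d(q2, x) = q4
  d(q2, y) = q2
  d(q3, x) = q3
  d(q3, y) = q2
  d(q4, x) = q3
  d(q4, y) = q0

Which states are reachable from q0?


BFS from q0:
  layer 0: {q0}
  layer 1: {q2, q3}
  layer 2: {q4}

{q0, q2, q3, q4}


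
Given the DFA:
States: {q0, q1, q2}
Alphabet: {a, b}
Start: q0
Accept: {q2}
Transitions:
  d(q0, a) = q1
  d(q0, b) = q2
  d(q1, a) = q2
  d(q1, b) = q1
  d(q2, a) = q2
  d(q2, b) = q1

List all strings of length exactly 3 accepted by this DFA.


All strings of length 3: 8 total
Accepted: 4

"aaa", "aba", "baa", "bba"


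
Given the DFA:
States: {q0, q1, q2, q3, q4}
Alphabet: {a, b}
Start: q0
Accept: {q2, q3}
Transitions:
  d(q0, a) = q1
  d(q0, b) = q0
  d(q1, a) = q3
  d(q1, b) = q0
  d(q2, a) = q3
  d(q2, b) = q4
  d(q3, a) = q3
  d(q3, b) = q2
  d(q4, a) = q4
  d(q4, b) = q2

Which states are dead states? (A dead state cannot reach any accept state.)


Forward reachability from each state:
  q0 -> reaches accept state q2 (live)
  q1 -> reaches accept state q2 (live)
  q2 -> reaches accept state q2 (live)
  q3 -> reaches accept state q2 (live)
  q4 -> reaches accept state q2 (live)

None (all states can reach an accept state)


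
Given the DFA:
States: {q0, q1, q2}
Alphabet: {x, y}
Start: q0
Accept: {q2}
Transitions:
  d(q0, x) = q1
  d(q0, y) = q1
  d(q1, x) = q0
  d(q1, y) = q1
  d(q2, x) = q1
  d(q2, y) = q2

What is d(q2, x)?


Looking up transition d(q2, x)

q1


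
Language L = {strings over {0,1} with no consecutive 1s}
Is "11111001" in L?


'11' occurs at index 0

No, "11111001" is not in L


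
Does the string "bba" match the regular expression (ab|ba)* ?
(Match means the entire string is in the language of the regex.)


|string| = 3; first = 'b'; last = 'a'

No, "bba" does not match (ab|ba)*


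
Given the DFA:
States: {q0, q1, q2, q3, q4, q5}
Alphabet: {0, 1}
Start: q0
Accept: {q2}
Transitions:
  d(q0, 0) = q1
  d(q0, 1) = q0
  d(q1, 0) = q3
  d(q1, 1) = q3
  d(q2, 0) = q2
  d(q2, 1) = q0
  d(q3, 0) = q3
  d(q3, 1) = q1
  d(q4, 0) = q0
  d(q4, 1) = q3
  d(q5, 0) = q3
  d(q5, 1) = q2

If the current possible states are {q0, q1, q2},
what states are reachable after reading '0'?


Apply transition on '0' from each current state:
  d(q0, 0) = q1
  d(q1, 0) = q3
  d(q2, 0) = q2

{q1, q2, q3}


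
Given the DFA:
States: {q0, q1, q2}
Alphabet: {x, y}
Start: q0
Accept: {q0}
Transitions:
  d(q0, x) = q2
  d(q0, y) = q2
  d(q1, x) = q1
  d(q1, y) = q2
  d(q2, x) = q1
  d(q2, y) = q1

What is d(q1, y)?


Looking up transition d(q1, y)

q2


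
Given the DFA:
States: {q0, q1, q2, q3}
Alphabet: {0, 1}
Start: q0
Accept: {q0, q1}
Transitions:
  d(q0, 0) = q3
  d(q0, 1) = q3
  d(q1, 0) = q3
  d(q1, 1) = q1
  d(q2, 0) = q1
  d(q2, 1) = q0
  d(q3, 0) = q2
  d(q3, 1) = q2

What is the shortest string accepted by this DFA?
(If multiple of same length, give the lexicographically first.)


BFS by string length (lex-first path to each state shown):
  len 0: q0<-""
Found accept state at length 0.

"" (empty string)


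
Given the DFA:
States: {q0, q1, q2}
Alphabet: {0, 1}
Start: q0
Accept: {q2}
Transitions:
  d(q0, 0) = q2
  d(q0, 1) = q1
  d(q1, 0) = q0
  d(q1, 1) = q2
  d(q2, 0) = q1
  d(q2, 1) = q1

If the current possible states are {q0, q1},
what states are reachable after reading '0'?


Apply transition on '0' from each current state:
  d(q0, 0) = q2
  d(q1, 0) = q0

{q0, q2}


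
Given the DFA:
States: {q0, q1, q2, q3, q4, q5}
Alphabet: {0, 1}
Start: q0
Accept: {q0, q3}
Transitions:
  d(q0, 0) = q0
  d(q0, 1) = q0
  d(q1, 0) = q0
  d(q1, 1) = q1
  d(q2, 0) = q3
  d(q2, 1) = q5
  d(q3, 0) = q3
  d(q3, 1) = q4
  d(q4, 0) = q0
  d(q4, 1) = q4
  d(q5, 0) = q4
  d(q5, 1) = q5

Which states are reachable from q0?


BFS from q0:
  layer 0: {q0}

{q0}


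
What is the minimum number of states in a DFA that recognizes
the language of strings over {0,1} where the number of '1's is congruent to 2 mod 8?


States track (count of '1') mod 8.
Need 8 states: one per remainder 0..7; accept = remainder 2.

8


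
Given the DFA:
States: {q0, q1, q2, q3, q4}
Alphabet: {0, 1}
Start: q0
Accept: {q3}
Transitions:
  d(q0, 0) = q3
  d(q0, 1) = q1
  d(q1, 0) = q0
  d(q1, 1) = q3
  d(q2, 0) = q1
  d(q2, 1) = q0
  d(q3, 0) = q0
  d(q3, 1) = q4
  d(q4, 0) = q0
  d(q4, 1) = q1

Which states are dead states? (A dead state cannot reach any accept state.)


Forward reachability from each state:
  q0 -> reaches accept state q3 (live)
  q1 -> reaches accept state q3 (live)
  q2 -> reaches accept state q3 (live)
  q3 -> reaches accept state q3 (live)
  q4 -> reaches accept state q3 (live)

None (all states can reach an accept state)


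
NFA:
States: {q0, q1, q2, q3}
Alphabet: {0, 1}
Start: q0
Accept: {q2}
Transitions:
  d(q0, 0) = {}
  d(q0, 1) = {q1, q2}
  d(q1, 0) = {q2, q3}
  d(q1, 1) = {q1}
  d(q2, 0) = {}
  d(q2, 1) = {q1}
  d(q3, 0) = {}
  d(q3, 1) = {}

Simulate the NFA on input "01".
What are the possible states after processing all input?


Start: {q0}
  --0--> {}
  --1--> {}

{} (empty set, no valid transitions)


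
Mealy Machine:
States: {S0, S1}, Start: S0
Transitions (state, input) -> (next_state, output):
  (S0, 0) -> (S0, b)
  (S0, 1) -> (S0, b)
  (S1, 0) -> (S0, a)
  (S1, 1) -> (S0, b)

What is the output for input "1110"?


Step-by-step:
  (S0, 1) -> (S0, b)
  (S0, 1) -> (S0, b)
  (S0, 1) -> (S0, b)
  (S0, 0) -> (S0, b)

"bbbb"


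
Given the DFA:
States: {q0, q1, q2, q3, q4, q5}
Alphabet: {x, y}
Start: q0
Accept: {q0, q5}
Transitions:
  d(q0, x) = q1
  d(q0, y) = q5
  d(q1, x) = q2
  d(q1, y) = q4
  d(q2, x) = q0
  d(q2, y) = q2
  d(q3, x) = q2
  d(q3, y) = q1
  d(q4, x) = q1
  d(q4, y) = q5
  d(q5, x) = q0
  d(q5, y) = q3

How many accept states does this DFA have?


Accept states listed: {q0, q5}
Counting: q0(1) q5(2)

2


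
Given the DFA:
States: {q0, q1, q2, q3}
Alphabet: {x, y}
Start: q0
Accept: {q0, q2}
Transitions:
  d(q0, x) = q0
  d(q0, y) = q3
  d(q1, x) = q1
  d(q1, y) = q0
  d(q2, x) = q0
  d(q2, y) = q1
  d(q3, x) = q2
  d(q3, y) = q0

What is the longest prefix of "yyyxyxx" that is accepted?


Run the DFA, marking each prefix where the state is accepting:
  "" -> q0 [accept]
  "y" -> q3 [reject]
  "yy" -> q0 [accept]
  "yyy" -> q3 [reject]
  "yyyx" -> q2 [accept]
  "yyyxy" -> q1 [reject]
  "yyyxyx" -> q1 [reject]
  "yyyxyxx" -> q1 [reject]

"yyyx"


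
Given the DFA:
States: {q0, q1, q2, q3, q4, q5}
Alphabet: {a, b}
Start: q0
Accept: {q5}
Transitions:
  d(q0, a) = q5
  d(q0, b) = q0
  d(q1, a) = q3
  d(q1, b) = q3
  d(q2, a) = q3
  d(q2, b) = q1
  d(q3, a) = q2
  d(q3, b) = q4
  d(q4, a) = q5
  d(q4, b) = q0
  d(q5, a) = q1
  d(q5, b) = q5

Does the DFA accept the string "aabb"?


Trace: q0 -> q5 -> q1 -> q3 -> q4
Final state: q4
Accept states: {q5}

No, rejected (final state q4 is not an accept state)


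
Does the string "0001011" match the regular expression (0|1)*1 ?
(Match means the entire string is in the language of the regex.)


|string| = 7; first = '0'; last = '1'

Yes, "0001011" matches (0|1)*1


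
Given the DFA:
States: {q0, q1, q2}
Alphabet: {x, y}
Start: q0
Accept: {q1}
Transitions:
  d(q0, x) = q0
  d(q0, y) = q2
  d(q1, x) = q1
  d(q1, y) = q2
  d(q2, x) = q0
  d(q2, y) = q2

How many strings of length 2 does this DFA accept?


Enumerating all length-2 strings:
  "xx" -> q0 [reject]
  "xy" -> q2 [reject]
  "yx" -> q0 [reject]
  "yy" -> q2 [reject]

0 out of 4


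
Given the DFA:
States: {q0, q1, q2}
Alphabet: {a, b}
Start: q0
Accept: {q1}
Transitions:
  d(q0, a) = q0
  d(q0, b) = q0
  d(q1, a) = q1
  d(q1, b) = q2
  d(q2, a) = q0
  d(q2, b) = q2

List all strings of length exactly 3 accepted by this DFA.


All strings of length 3: 8 total
Accepted: 0

None


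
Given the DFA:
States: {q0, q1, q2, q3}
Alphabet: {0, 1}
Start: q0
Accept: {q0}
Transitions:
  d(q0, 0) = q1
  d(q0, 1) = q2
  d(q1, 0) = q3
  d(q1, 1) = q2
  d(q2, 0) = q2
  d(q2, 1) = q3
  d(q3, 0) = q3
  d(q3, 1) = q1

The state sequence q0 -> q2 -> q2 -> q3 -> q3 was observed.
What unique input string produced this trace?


Trace back each transition to find the symbol:
  q0 --[1]--> q2
  q2 --[0]--> q2
  q2 --[1]--> q3
  q3 --[0]--> q3

"1010"


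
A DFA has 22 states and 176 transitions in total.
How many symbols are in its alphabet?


Each state has exactly one transition per symbol.
|alphabet| = transitions / states = 176 / 22 = 8

8


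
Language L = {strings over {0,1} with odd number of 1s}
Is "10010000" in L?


count('1') = 2; 2 mod 2 = 0

No, "10010000" is not in L


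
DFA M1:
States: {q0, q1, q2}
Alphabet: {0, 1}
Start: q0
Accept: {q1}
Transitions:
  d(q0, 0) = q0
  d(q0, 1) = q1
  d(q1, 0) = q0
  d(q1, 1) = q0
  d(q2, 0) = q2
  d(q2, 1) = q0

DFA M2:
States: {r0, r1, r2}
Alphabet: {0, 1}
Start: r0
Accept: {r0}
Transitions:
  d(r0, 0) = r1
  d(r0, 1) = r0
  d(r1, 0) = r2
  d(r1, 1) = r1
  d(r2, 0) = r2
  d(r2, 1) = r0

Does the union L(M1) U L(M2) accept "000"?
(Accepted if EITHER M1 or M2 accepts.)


M1: final=q0 accepted=False
M2: final=r2 accepted=False

No, union rejects (neither accepts)


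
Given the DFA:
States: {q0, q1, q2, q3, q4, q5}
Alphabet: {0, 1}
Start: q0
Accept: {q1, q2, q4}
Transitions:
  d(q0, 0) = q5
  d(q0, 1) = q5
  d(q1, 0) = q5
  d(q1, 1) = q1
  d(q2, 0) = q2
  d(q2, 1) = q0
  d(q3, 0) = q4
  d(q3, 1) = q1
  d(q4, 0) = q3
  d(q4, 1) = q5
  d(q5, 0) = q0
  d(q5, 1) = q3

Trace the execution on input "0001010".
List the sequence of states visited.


Input: 0001010
d(q0, 0) = q5
d(q5, 0) = q0
d(q0, 0) = q5
d(q5, 1) = q3
d(q3, 0) = q4
d(q4, 1) = q5
d(q5, 0) = q0


q0 -> q5 -> q0 -> q5 -> q3 -> q4 -> q5 -> q0


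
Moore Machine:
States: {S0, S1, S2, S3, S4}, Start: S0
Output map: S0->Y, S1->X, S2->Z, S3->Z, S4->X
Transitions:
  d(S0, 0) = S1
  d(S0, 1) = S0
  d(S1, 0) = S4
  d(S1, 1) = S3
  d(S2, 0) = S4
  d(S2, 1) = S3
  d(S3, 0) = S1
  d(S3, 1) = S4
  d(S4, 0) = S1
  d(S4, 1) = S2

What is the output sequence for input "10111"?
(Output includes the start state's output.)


Start: S0 (output Y)
  --1--> S0 (output Y)
  --0--> S1 (output X)
  --1--> S3 (output Z)
  --1--> S4 (output X)
  --1--> S2 (output Z)

"YYXZXZ"


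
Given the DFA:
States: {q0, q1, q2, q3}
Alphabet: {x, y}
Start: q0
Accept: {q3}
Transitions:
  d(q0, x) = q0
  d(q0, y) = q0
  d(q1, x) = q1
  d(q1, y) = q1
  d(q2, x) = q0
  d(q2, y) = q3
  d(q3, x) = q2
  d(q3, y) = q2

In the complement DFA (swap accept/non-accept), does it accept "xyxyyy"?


Trace: q0 -> q0 -> q0 -> q0 -> q0 -> q0 -> q0
Final: q0
Original accept: {q3}
Complement: q0 is not in original accept

Yes, complement accepts (original rejects)


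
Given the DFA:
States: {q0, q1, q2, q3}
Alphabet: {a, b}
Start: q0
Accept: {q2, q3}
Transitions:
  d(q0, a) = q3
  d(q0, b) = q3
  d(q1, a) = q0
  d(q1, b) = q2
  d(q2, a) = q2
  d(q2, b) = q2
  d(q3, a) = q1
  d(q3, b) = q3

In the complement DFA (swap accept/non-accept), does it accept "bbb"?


Trace: q0 -> q3 -> q3 -> q3
Final: q3
Original accept: {q2, q3}
Complement: q3 is in original accept

No, complement rejects (original accepts)


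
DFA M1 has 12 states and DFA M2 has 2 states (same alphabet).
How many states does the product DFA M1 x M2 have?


Product construction pairs every M1 state with every M2 state.
12 * 2 = 24

24


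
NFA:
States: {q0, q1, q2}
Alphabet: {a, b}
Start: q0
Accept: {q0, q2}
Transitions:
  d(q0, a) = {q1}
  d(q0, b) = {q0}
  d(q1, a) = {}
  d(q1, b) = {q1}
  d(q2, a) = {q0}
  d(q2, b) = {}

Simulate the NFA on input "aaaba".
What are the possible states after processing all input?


Start: {q0}
  --a--> {q1}
  --a--> {}
  --a--> {}
  --b--> {}
  --a--> {}

{} (empty set, no valid transitions)


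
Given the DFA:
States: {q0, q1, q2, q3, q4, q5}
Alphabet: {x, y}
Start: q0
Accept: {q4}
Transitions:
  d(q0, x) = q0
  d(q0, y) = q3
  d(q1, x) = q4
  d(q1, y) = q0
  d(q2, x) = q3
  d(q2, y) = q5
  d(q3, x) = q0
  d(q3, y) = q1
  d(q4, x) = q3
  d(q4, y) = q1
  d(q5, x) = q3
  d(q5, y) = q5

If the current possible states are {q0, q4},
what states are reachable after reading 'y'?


Apply transition on 'y' from each current state:
  d(q0, y) = q3
  d(q4, y) = q1

{q1, q3}


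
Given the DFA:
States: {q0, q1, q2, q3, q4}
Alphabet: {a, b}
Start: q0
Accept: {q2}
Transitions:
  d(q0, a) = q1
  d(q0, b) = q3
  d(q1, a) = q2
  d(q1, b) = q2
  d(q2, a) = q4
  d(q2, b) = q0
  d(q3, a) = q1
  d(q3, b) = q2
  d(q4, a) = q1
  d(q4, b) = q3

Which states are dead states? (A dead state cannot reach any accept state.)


Forward reachability from each state:
  q0 -> reaches accept state q2 (live)
  q1 -> reaches accept state q2 (live)
  q2 -> reaches accept state q2 (live)
  q3 -> reaches accept state q2 (live)
  q4 -> reaches accept state q2 (live)

None (all states can reach an accept state)


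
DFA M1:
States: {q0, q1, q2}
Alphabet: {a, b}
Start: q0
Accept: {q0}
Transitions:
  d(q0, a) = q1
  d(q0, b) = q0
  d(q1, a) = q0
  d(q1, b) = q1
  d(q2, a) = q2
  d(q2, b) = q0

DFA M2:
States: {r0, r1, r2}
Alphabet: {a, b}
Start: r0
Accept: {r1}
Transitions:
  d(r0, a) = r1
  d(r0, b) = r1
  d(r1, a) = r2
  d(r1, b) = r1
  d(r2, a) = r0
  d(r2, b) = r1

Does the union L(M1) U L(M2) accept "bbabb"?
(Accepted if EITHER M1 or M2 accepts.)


M1: final=q1 accepted=False
M2: final=r1 accepted=True

Yes, union accepts
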